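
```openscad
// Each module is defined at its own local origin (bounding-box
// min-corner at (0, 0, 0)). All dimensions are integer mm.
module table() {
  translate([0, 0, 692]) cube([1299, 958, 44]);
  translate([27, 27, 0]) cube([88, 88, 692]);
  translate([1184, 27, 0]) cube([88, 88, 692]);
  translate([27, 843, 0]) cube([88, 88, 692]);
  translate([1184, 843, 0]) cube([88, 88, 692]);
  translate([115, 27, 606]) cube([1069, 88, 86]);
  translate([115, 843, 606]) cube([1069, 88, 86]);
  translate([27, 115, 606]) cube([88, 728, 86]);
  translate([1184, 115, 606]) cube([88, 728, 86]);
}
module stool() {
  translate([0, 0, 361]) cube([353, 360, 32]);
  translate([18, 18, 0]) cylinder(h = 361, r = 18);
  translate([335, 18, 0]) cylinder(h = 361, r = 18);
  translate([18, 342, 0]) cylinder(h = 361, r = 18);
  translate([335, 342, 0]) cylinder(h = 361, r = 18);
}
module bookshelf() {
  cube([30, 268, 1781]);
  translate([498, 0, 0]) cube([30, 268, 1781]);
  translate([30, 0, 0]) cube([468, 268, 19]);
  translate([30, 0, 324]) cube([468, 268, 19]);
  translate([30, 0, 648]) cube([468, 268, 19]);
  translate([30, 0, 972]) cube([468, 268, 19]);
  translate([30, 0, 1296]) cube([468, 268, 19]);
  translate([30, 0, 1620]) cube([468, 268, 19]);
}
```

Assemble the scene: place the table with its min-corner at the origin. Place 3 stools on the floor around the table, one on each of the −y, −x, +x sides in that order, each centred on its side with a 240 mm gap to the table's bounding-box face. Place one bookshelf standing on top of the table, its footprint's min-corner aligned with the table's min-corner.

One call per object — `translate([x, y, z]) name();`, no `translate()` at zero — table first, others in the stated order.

table();
translate([473, -600, 0]) stool();
translate([-593, 299, 0]) stool();
translate([1539, 299, 0]) stool();
translate([0, 0, 736]) bookshelf();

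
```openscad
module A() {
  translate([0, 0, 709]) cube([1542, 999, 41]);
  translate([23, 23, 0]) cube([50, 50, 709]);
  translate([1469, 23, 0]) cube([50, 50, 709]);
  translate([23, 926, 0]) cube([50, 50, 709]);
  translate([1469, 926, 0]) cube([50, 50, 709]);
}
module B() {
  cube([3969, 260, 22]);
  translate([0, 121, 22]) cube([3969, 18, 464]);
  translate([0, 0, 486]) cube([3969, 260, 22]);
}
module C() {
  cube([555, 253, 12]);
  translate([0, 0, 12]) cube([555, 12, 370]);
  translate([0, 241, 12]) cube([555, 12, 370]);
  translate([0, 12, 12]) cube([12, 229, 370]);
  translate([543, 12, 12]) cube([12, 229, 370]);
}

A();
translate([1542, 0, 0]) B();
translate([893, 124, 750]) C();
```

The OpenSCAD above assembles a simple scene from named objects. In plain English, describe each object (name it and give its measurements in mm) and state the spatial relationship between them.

A is a rectangular dining table. The top is 1542×999×41 mm with its upper surface at z = 750 mm. It stands on four 50×50 mm square legs, each inset 23 mm from the nearest pair of top edges, running from the floor to the underside of the top.

B is an I-beam lying along x, 3969 mm long. Overall section height 508 mm. Two flanges 260 mm wide (y) and 22 mm thick, one on the floor and one at the top; a web 18 mm thick runs between them, centred on the flange width.

C is an open-topped rectangular box: outside dimensions 555×253×382 mm, with a uniform wall and base thickness of 12 mm. The base is a full 555×253 slab on the floor; four walls sit on top of the base. The front and back walls (the −y and +y sides) span the full width; the two side walls fit between them.

The I-beam is against the table's +x side, with their −y faces flush. The open box is on top of the table.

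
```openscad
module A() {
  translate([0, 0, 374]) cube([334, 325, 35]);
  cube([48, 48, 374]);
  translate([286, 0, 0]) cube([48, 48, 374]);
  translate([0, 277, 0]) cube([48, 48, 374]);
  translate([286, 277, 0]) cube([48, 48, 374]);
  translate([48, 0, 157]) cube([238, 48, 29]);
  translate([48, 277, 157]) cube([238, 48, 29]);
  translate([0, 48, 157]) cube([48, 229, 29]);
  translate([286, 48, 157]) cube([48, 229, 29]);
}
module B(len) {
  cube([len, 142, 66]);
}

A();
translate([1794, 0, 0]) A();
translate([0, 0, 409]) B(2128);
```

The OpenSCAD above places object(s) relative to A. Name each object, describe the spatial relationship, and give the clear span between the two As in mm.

A is a stool. B is a beam. A beam spans the tops of two stools. The clear span between the two stools is 1460 mm.

Second stool starts at x = 1794; first ends at x = 334; clear span = 1794 − 334 = 1460 mm.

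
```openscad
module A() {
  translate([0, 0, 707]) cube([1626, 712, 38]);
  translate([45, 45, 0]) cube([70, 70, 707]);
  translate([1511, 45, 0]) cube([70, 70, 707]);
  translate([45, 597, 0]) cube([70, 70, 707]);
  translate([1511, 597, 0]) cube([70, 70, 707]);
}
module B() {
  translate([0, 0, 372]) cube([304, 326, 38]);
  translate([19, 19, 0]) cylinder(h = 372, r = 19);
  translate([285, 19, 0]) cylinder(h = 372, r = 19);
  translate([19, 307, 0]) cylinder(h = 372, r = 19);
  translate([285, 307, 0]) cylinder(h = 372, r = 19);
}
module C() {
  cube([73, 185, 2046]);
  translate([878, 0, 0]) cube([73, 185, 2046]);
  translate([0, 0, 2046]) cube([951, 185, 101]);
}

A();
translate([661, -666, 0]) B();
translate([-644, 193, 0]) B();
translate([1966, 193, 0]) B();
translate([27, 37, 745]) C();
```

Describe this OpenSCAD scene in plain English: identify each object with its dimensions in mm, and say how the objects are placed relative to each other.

A is a table with a 1626×712 mm rectangular top, 38 mm thick, top surface at z = 745 mm, supported by four 70×70 mm square legs, each inset 45 mm from the nearest pair of top edges, running from the floor.

B is a four-legged stool. The seat is 304×326 mm, 38 mm thick, top at z = 410 mm. It stands on four round legs, each 38 mm in diameter, from z = 0 to the seat underside, each leg's axis is inset half a diameter from the nearest pair of seat edges (so the leg's bounding box is flush with the corner).

C is a rectangular door frame: two vertical jambs of 73×185 mm section, 2046 mm tall, with a clear opening 805 mm wide between their inner faces. A header 101 mm tall and 185 mm deep lies on top of the jambs and spans the full outside width.

Three stools sit around the table at the −y, −x, +x sides. The door frame is on top of the table.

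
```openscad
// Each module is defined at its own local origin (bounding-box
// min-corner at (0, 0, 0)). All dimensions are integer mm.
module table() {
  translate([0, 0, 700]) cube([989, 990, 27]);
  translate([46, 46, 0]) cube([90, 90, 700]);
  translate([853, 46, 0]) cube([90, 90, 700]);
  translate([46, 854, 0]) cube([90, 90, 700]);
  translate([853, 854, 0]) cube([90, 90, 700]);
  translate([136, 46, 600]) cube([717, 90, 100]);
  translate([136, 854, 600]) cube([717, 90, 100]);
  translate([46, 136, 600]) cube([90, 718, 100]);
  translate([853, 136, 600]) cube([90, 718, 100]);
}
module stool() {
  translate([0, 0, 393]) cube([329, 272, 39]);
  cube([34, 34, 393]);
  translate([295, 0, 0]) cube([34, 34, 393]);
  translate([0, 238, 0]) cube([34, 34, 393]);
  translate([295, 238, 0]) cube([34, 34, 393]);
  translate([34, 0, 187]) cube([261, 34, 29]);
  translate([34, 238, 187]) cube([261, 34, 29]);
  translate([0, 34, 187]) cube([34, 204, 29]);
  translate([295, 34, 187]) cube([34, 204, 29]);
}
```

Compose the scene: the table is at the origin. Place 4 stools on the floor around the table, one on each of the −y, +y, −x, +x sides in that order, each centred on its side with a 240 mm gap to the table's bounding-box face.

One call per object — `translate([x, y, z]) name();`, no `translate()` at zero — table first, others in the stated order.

table();
translate([330, -512, 0]) stool();
translate([330, 1230, 0]) stool();
translate([-569, 359, 0]) stool();
translate([1229, 359, 0]) stool();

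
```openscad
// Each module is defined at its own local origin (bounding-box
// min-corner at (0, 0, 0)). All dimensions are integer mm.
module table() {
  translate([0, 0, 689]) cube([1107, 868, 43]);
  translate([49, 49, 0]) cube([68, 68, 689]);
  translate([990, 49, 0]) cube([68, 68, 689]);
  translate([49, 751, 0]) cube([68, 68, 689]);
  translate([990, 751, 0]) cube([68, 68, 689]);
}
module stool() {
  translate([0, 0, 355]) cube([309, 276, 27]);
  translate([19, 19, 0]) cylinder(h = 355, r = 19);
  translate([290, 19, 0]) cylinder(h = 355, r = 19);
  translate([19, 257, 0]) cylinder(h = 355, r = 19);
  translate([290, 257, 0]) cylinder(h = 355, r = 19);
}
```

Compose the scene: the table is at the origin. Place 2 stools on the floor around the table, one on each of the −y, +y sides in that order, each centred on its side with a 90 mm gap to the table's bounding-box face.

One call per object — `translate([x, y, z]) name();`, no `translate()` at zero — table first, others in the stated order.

table();
translate([399, -366, 0]) stool();
translate([399, 958, 0]) stool();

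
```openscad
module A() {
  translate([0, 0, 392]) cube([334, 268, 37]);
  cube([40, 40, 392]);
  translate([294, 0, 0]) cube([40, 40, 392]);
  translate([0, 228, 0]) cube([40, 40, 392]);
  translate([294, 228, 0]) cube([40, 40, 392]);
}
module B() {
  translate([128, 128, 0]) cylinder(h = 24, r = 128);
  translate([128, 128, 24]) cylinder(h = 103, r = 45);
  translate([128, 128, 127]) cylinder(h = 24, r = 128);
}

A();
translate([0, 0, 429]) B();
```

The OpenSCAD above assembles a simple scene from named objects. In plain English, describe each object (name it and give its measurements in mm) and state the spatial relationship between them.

A is a simple wooden stool: a rectangular seat 334 mm (x) by 268 mm (y), 37 mm thick, top face at z = 429 mm, on four square legs, each 40×40 mm in cross-section. The legs rest on z = 0, each flush with a corner of the seat.

B is a spool: two coaxial disc flanges of radius 128 mm and thickness 24 mm, joined by a core cylinder of radius 45 mm and height 103 mm. The lower flange rests on z = 0 and the three cylinders share a vertical axis.

The spool is on top of the stool.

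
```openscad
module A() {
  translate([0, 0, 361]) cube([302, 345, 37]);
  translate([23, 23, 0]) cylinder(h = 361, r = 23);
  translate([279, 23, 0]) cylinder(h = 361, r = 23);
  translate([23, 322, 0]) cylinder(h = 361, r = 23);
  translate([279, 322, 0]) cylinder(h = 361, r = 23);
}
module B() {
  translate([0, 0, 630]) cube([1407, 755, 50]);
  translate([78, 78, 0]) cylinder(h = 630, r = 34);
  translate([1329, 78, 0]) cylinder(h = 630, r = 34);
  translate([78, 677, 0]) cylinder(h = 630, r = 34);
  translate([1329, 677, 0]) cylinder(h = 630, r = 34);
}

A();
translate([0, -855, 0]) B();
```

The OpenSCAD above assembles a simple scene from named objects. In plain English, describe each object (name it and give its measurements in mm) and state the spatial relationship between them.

A is a four-legged stool. The seat is a 302×345×37 mm slab whose top surface is at z = 398 mm; four round legs, each 46 mm in diameter, run from the floor (z = 0) to the underside of the seat, each leg's axis is inset half a diameter from the nearest pair of seat edges (so the leg's bounding box is flush with the corner).

B is a table: top 1407 mm (x) × 755 mm (y), 50 mm thick, upper face at z = 680 mm, on four round legs of 68 mm diameter, each leg's bounding box inset 44 mm from the nearest pair of top edges, running from z = 0 to the bottom of the top.

The table is on the floor beside the stool on its −y side.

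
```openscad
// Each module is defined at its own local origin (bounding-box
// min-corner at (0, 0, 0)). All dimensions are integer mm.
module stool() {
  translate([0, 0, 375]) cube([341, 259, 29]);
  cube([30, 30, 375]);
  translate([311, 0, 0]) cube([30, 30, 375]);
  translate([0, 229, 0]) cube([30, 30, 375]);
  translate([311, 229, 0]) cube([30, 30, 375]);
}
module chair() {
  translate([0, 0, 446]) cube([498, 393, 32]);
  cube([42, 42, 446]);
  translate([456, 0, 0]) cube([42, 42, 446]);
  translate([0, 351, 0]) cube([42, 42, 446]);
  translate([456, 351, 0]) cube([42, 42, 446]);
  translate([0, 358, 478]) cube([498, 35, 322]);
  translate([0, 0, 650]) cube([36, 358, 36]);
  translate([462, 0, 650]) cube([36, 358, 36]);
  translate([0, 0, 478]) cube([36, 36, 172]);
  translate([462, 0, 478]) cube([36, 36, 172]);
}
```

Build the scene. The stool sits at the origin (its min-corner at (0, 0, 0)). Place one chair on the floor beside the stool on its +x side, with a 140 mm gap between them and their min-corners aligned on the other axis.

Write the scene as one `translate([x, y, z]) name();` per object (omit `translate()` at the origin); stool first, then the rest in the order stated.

stool();
translate([481, 0, 0]) chair();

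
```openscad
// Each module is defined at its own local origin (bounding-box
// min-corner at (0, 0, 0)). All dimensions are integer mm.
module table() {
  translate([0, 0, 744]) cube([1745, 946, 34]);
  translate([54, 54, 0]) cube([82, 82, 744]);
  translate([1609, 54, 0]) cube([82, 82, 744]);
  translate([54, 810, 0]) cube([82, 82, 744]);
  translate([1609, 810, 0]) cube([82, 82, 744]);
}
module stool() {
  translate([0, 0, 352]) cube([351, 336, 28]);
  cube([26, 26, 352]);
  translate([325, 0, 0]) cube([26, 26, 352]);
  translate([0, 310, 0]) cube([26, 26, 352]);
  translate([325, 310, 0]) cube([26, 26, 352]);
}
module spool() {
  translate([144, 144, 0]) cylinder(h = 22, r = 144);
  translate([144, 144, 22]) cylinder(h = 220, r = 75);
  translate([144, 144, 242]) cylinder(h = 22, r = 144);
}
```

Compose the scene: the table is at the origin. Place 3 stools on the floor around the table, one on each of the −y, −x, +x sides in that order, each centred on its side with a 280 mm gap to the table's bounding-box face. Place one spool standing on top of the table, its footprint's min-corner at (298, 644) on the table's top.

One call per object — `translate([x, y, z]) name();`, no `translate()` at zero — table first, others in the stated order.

table();
translate([697, -616, 0]) stool();
translate([-631, 305, 0]) stool();
translate([2025, 305, 0]) stool();
translate([298, 644, 778]) spool();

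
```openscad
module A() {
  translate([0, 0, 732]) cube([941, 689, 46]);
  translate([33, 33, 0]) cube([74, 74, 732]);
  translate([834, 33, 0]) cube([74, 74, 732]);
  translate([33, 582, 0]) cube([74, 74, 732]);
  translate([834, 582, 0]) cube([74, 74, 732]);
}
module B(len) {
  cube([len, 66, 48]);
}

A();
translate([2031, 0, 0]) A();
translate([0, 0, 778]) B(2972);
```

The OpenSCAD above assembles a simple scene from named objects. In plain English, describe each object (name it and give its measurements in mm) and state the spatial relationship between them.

A is a table with a 941×689 mm rectangular top, 46 mm thick, top surface at z = 778 mm, supported by four 74×74 mm square legs, each inset 33 mm from the nearest pair of top edges, running from the floor.

B is a rectangular beam 2972 mm long (x), 66 mm deep (y), 48 mm thick (z).

The beam spans the tops of two tables placed 1090 mm apart, resting at z = 778 mm.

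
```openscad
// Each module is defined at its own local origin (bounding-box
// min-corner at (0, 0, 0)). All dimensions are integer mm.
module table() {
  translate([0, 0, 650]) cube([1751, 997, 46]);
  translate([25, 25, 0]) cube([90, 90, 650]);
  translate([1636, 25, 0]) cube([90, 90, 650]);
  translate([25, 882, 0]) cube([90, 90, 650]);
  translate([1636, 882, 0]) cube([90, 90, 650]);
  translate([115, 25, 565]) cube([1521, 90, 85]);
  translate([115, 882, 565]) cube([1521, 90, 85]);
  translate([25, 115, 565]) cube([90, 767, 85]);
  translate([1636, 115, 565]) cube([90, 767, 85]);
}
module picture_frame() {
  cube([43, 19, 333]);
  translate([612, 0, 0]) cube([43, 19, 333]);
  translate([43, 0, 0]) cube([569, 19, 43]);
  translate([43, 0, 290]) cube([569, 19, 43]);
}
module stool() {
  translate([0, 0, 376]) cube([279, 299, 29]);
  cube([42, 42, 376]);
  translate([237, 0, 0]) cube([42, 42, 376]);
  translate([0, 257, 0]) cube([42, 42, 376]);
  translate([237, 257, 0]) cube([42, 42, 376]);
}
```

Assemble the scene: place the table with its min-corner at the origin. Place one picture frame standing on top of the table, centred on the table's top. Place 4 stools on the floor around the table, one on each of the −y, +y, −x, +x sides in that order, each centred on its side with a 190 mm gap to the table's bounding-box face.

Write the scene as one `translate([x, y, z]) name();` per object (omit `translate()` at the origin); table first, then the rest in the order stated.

table();
translate([548, 489, 696]) picture_frame();
translate([736, -489, 0]) stool();
translate([736, 1187, 0]) stool();
translate([-469, 349, 0]) stool();
translate([1941, 349, 0]) stool();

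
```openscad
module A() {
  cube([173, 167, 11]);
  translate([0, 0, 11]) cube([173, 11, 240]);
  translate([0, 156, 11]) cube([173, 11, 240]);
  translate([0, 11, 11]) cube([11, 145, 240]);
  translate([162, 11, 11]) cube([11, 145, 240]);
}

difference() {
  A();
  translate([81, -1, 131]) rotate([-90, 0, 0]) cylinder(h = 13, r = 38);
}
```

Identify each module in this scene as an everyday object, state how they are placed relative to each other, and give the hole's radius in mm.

A is an open box. The open box has a circular hole through its front wall. The hole's radius is 38 mm.

The subtracted cylinder has r = 38 mm.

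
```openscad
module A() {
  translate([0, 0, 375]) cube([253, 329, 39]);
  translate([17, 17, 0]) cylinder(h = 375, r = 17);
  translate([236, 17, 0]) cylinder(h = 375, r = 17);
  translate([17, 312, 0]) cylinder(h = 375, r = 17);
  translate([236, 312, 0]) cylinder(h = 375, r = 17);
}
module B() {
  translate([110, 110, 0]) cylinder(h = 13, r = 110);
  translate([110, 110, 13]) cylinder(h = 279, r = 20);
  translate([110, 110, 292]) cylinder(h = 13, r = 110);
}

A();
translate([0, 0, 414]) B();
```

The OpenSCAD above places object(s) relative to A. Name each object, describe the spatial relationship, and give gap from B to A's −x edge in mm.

A is a stool. B is a spool. The spool is on top of the stool. The gap from the spool to the stool's −x edge is 0 mm.

The spool's min-x is at 0; the stool's min-x is 0; gap = 0 mm.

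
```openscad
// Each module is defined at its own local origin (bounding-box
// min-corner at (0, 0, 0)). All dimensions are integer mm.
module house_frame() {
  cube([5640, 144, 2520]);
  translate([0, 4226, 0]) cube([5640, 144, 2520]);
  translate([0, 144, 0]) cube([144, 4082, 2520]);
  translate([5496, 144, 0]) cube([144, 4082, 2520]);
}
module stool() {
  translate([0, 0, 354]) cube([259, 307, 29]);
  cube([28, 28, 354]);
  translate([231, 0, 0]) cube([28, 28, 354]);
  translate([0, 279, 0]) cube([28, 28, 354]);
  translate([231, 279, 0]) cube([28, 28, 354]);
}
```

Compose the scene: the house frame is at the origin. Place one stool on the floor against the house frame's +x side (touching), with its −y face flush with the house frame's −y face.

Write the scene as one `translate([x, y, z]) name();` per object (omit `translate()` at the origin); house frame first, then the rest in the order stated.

house_frame();
translate([5640, 0, 0]) stool();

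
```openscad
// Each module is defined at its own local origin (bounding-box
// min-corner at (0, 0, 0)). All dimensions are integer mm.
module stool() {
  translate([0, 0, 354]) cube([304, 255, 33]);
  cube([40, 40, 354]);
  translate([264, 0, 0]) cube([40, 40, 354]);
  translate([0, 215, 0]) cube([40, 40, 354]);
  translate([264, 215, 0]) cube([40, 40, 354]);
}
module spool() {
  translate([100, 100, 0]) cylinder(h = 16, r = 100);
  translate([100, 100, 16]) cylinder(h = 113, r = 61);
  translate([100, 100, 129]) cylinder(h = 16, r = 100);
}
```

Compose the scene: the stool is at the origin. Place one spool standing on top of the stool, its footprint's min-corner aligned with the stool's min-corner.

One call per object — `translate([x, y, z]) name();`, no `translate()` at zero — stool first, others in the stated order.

stool();
translate([0, 0, 387]) spool();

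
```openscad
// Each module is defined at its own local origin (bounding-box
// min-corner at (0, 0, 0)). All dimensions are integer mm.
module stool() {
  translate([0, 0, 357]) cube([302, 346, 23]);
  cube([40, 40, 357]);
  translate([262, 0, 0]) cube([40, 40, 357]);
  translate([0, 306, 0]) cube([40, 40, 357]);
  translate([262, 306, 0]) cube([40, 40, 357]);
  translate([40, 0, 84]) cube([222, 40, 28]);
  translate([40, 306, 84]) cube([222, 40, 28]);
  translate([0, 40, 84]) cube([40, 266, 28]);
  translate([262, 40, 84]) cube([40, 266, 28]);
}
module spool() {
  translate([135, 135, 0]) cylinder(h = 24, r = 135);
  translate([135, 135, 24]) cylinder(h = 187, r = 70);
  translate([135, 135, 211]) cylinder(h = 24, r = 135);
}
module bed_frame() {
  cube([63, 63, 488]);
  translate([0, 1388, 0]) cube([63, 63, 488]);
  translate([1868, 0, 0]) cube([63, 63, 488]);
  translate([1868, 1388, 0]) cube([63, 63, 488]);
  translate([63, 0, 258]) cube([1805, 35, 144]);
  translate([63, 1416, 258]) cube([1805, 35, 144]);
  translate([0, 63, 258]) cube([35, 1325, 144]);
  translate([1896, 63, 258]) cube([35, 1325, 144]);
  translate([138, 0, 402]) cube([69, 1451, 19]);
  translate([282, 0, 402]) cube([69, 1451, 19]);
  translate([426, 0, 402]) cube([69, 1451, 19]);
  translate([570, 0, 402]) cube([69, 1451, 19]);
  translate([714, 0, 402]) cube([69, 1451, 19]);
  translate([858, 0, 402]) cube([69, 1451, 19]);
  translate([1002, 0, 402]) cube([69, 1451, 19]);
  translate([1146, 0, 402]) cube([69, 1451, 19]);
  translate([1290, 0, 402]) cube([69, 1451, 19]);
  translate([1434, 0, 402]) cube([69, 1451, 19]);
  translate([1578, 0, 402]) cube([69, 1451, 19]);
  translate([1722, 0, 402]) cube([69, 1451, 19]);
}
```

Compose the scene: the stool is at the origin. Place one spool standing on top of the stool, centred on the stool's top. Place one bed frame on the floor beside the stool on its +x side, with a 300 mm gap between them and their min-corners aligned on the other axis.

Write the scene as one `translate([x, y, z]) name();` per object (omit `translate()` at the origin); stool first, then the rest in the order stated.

stool();
translate([16, 38, 380]) spool();
translate([602, 0, 0]) bed_frame();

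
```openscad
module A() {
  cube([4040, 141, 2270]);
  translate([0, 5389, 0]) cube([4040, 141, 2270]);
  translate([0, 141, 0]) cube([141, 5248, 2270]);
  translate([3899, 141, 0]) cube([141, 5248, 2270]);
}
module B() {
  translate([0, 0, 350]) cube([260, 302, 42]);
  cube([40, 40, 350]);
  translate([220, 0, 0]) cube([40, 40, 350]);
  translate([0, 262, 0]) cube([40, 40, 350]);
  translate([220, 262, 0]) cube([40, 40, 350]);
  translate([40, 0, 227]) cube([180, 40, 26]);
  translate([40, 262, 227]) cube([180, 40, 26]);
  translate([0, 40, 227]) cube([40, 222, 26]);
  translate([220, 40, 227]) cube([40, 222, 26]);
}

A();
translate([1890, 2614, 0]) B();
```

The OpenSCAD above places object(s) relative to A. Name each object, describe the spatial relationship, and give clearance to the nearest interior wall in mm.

A is a house frame. B is a stool. The stool sits inside the house frame, centred. The clearance to the nearest interior wall is 1749 mm.

Clearances: x = 1749, y = 2473; minimum 1749 mm.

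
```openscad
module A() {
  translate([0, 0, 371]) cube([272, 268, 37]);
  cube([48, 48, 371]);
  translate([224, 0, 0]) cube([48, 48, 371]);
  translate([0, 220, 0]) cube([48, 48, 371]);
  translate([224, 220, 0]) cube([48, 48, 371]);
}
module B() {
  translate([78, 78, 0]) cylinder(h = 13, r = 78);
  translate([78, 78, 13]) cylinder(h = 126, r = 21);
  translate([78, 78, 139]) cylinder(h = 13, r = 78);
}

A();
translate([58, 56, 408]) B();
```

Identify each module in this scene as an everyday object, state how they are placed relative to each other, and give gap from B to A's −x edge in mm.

The spool's min-x is at 58; the stool's min-x is 0; gap = 58 mm.

A is a stool. B is a spool. The spool is on top of the stool, centred. The gap from the spool to the stool's −x edge is 58 mm.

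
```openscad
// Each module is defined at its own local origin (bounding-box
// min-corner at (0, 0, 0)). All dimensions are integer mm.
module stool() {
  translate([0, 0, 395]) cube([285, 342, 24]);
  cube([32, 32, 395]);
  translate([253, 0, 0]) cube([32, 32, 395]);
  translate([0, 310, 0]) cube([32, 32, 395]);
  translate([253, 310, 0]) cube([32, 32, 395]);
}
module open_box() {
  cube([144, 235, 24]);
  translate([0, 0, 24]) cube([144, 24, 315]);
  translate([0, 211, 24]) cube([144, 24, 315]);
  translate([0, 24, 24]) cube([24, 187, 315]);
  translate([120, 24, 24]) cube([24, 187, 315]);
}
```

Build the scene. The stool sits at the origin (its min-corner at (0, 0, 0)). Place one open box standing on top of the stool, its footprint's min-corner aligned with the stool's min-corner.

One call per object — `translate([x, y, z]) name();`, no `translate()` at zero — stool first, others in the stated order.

stool();
translate([0, 0, 419]) open_box();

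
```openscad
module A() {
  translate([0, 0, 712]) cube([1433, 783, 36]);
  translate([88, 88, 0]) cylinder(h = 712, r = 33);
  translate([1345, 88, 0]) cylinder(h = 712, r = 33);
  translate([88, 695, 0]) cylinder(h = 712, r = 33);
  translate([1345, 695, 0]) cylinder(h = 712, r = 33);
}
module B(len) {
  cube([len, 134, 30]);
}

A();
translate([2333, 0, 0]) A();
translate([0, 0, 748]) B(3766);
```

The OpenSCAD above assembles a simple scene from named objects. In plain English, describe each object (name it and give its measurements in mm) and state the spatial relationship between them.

A is a table with a 1433×783 mm rectangular top, 36 mm thick, top surface at z = 748 mm, supported by four round legs of 66 mm diameter, each leg's bounding box inset 55 mm from the nearest pair of top edges, running from the floor.

B is a rectangular beam 3766 mm long (x), 134 mm deep (y), 30 mm thick (z).

The beam spans the tops of two tables placed 900 mm apart, resting at z = 748 mm.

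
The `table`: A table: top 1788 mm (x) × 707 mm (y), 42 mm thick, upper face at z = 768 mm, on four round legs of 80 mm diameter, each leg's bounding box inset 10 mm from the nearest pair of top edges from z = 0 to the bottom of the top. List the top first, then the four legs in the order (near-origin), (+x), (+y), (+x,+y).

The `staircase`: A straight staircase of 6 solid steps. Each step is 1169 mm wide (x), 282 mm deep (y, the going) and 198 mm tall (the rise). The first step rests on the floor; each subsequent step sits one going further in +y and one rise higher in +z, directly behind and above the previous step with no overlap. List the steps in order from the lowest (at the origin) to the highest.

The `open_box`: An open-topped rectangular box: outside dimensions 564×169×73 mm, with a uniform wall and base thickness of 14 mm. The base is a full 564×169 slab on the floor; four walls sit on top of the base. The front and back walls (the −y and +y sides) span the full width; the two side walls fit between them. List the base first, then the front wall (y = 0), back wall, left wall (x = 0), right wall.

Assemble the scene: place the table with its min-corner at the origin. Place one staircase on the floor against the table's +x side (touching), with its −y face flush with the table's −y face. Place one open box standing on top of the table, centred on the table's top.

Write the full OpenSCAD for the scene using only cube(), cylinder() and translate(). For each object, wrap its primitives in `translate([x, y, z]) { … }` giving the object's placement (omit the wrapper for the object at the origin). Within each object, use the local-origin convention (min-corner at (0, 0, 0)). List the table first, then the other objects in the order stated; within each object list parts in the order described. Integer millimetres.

translate([0, 0, 726]) cube([1788, 707, 42]);
translate([50, 50, 0]) cylinder(h = 726, r = 40);
translate([1738, 50, 0]) cylinder(h = 726, r = 40);
translate([50, 657, 0]) cylinder(h = 726, r = 40);
translate([1738, 657, 0]) cylinder(h = 726, r = 40);
translate([1788, 0, 0]) {
  cube([1169, 282, 198]);
  translate([0, 282, 198]) cube([1169, 282, 198]);
  translate([0, 564, 396]) cube([1169, 282, 198]);
  translate([0, 846, 594]) cube([1169, 282, 198]);
  translate([0, 1128, 792]) cube([1169, 282, 198]);
  translate([0, 1410, 990]) cube([1169, 282, 198]);
}
translate([612, 269, 768]) {
  cube([564, 169, 14]);
  translate([0, 0, 14]) cube([564, 14, 59]);
  translate([0, 155, 14]) cube([564, 14, 59]);
  translate([0, 14, 14]) cube([14, 141, 59]);
  translate([550, 14, 14]) cube([14, 141, 59]);
}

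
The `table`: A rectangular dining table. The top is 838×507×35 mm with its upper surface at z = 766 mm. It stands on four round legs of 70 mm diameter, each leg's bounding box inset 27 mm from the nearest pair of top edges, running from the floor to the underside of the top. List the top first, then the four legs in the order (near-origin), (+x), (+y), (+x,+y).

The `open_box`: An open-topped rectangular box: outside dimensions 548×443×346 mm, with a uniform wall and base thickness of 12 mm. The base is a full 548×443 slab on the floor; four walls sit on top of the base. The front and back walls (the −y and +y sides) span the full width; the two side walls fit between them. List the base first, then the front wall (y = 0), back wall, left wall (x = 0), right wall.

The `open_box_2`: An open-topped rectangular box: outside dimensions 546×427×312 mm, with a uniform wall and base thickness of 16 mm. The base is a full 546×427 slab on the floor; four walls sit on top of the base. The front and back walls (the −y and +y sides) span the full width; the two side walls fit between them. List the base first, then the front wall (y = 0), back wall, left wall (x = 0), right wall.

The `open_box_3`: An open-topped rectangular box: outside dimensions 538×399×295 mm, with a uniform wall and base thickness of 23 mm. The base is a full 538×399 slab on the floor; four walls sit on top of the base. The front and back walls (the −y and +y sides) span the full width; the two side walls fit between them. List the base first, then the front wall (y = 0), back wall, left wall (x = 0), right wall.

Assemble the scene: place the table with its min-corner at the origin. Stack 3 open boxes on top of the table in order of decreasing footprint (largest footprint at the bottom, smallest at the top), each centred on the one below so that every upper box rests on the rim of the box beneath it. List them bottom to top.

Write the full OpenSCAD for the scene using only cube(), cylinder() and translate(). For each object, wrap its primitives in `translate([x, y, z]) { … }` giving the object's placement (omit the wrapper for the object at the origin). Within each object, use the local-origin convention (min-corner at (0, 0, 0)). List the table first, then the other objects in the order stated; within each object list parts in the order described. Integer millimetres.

translate([0, 0, 731]) cube([838, 507, 35]);
translate([62, 62, 0]) cylinder(h = 731, r = 35);
translate([776, 62, 0]) cylinder(h = 731, r = 35);
translate([62, 445, 0]) cylinder(h = 731, r = 35);
translate([776, 445, 0]) cylinder(h = 731, r = 35);
translate([145, 32, 766]) {
  cube([548, 443, 12]);
  translate([0, 0, 12]) cube([548, 12, 334]);
  translate([0, 431, 12]) cube([548, 12, 334]);
  translate([0, 12, 12]) cube([12, 419, 334]);
  translate([536, 12, 12]) cube([12, 419, 334]);
}
translate([146, 40, 1112]) {
  cube([546, 427, 16]);
  translate([0, 0, 16]) cube([546, 16, 296]);
  translate([0, 411, 16]) cube([546, 16, 296]);
  translate([0, 16, 16]) cube([16, 395, 296]);
  translate([530, 16, 16]) cube([16, 395, 296]);
}
translate([150, 54, 1424]) {
  cube([538, 399, 23]);
  translate([0, 0, 23]) cube([538, 23, 272]);
  translate([0, 376, 23]) cube([538, 23, 272]);
  translate([0, 23, 23]) cube([23, 353, 272]);
  translate([515, 23, 23]) cube([23, 353, 272]);
}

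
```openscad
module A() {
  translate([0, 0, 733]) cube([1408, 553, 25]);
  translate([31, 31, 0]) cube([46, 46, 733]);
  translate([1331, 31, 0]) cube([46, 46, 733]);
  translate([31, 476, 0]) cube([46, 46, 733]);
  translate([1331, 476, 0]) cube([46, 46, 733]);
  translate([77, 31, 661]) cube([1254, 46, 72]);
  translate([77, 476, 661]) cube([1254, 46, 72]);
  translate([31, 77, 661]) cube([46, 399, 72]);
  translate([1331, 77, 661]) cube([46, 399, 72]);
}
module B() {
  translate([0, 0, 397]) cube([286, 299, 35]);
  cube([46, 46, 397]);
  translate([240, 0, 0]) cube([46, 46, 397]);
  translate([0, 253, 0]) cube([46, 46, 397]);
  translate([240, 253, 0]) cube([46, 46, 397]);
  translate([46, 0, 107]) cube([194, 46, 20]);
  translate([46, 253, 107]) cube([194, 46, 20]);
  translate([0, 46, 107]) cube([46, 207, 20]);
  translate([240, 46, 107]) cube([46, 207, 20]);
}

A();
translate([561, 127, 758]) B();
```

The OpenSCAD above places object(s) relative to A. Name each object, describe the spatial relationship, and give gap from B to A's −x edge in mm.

The stool's min-x is at 561; the table's min-x is 0; gap = 561 mm.

A is a table. B is a stool. The stool is on top of the table, centred. The gap from the stool to the table's −x edge is 561 mm.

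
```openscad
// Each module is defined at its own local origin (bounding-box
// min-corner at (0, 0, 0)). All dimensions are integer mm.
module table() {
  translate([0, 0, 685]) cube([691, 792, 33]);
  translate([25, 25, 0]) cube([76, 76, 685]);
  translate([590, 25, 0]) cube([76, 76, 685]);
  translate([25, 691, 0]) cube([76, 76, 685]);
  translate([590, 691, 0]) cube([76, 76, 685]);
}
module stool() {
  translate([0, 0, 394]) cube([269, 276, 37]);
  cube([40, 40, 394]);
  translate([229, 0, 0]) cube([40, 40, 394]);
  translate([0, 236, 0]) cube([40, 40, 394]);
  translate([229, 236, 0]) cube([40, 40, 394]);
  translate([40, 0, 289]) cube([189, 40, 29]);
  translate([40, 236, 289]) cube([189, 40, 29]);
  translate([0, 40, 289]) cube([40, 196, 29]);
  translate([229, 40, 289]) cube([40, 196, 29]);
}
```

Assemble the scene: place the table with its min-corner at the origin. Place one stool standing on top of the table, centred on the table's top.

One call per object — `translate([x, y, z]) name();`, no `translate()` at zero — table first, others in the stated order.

table();
translate([211, 258, 718]) stool();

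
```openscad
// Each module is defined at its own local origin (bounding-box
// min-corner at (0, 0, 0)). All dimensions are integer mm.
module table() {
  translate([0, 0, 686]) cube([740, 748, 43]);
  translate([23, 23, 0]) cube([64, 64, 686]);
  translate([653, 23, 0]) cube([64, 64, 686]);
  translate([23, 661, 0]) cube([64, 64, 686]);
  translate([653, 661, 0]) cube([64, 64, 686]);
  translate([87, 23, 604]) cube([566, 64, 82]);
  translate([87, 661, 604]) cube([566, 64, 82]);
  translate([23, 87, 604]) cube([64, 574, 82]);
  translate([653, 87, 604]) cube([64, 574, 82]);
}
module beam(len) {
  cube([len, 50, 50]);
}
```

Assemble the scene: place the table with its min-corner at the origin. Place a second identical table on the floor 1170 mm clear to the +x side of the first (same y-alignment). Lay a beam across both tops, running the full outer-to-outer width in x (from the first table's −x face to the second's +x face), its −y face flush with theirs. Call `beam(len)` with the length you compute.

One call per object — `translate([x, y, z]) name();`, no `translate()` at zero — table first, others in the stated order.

table();
translate([1910, 0, 0]) table();
translate([0, 0, 729]) beam(2650);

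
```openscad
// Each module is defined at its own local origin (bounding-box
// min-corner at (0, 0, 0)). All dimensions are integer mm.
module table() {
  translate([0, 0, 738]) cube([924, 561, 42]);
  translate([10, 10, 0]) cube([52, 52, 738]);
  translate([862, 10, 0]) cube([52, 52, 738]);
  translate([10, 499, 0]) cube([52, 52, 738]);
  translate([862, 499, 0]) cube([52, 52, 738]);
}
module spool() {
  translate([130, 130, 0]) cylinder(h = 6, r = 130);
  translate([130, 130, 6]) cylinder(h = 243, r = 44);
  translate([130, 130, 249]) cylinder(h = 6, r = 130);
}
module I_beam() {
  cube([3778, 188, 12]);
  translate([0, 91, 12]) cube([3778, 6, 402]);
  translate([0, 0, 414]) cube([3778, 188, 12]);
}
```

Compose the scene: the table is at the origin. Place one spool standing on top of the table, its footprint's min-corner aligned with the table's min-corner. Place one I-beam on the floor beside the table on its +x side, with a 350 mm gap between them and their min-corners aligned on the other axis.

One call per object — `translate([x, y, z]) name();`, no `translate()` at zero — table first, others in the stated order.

table();
translate([0, 0, 780]) spool();
translate([1274, 0, 0]) I_beam();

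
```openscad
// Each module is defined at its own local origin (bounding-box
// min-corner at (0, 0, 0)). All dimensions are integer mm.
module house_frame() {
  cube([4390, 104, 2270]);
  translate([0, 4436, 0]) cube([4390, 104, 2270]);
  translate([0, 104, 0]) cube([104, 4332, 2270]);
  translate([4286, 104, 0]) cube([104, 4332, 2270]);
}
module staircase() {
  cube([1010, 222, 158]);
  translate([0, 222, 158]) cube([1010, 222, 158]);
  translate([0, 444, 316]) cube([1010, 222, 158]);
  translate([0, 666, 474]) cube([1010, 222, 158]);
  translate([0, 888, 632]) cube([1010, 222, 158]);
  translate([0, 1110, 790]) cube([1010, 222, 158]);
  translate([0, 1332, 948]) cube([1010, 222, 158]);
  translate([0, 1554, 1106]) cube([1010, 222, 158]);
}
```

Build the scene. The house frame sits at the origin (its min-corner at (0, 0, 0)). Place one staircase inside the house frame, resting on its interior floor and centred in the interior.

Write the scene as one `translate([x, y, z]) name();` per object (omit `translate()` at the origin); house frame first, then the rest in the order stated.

house_frame();
translate([1690, 1382, 0]) staircase();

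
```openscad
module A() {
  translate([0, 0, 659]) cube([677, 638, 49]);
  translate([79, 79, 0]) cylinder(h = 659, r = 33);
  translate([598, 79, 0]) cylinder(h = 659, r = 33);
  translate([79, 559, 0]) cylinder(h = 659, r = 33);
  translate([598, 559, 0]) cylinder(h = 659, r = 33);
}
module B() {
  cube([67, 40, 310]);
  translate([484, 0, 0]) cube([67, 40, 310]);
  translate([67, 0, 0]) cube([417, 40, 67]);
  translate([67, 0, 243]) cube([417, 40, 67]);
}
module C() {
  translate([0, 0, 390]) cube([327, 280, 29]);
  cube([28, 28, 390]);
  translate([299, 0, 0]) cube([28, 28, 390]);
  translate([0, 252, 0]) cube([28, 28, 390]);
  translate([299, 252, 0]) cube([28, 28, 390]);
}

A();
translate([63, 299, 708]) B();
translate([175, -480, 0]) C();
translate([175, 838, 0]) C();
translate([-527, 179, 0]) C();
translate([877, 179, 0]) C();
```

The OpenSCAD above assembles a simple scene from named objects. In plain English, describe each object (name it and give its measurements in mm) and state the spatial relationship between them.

A is a rectangular dining table. The top is 677×638×49 mm with its upper surface at z = 708 mm. It stands on four round legs of 66 mm diameter, each leg's bounding box inset 46 mm from the nearest pair of top edges, running from the floor to the underside of the top.

B is a picture frame with a 417×176 mm rectangular opening (x by z) and a uniform 67 mm border on every side. Frame depth is 40 mm along y. It is built from two vertical stiles running the full outside height and two horizontal rails spanning the gap between the stiles.

C is a four-legged stool. The seat is a 327×280×29 mm slab whose top surface is at z = 419 mm; four square legs, each 28×28 mm in cross-section, run from the floor (z = 0) to the underside of the seat, each flush with a corner of the seat.

The picture frame is on top of the table, centred. Four stools sit around the table at the −y, +y, −x, +x sides.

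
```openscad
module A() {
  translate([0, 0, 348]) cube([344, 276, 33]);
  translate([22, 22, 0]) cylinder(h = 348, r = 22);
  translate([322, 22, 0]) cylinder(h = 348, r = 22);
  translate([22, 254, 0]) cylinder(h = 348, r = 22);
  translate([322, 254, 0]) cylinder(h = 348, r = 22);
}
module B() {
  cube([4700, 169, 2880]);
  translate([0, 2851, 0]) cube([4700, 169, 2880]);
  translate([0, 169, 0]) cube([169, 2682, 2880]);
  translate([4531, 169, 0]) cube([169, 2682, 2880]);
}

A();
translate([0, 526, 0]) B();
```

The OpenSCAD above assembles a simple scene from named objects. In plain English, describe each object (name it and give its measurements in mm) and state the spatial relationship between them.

A is a four-legged stool. The seat is 344×276 mm, 33 mm thick, top at z = 381 mm. It stands on four round legs, each 44 mm in diameter, from z = 0 to the seat underside, each leg's axis is inset half a diameter from the nearest pair of seat edges (so the leg's bounding box is flush with the corner).

B is a box-shaped house frame (walls only): outside footprint 4700×3020 mm, wall height 2880 mm, wall thickness 169 mm. The two y-facing walls run the full x-width; the two x-facing walls fit between the inner faces of the y-facing walls.

The house frame is on the floor beside the stool on its +y side.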